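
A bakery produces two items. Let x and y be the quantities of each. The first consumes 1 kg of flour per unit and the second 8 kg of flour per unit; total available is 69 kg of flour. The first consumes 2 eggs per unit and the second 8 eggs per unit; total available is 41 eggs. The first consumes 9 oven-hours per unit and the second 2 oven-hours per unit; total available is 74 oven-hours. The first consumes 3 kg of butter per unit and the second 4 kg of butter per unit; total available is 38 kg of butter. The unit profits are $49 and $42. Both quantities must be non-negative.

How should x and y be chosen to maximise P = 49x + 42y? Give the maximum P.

x = 15/2, y = 13/4, maximum P = 504

Vertices and P = 49x + 42y:
  (0, 0) → P = 0
  (0, 41/8) → P = 861/4
  (74/9, 0) → P = 3626/9
  (15/2, 13/4) → P = 504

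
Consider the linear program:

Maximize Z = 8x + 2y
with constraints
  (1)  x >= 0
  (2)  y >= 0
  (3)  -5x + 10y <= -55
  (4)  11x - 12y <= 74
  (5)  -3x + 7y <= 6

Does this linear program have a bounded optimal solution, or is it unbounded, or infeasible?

infeasible

The boundaries x = 0 and y = 0 meet at (0, 0), but that point violates -5x + 10y ≤ -55. Every candidate vertex is excluded by some other constraint, so the feasible region is empty.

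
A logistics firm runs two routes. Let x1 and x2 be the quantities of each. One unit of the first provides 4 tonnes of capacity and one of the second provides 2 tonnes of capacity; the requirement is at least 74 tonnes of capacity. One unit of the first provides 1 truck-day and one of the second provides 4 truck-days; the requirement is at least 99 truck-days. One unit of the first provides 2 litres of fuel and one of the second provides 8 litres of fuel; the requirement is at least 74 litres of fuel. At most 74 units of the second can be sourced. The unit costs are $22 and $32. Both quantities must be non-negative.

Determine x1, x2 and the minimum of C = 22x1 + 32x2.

Extreme points and C = 22x1 + 32x2:
  (0, 37) → C = 1184
  (0, 74) → C = 2368
  (99, 0) → C = 2178
  (7, 23) → C = 890
The feasible region is unbounded (it extends along (1, 0)), but C strictly increases along every unbounded feasible direction, so there is no improving ray and the minimum is attained at a vertex.

The binding constraints are 4x1 + 2x2 = 74 and x1 + 4x2 = 99.
Solving simultaneously gives x1 = 7, x2 = 23.

x1 = 7, x2 = 23, minimum C = 890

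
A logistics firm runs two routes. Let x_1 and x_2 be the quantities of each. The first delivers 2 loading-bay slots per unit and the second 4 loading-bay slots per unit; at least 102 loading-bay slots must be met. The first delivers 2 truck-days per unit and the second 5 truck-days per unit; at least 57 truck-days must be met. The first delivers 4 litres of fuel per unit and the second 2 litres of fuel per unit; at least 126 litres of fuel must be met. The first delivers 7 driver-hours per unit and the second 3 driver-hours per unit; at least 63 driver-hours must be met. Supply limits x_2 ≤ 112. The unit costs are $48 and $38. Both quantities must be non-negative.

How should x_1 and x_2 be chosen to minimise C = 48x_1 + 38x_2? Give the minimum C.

x_1 = 25, x_2 = 13, minimum C = 1694

The feasible region is unbounded (it extends along (1, 0)), but C strictly increases along every unbounded feasible direction, so there is no improving ray and the minimum is attained at a vertex.

The binding constraints are 2x_1 + 4x_2 = 102 and 4x_1 + 2x_2 = 126.
Solving simultaneously gives x_1 = 25, x_2 = 13.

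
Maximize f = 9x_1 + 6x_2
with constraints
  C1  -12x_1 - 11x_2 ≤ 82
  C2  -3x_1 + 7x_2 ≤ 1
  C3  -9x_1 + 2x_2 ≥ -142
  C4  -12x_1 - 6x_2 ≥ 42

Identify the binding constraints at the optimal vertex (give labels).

C2 and C4

Corner points and f = 9x_1 + 6x_2:
  (-5, -2) → f = -57
  (1/2, -8) → f = -87/2
  (-50/17, -19/17) → f = -564/17

The maximum is at (-50/17, -19/17). Substituting into each constraint, equality holds for C2 and C4; the remaining constraints have slack.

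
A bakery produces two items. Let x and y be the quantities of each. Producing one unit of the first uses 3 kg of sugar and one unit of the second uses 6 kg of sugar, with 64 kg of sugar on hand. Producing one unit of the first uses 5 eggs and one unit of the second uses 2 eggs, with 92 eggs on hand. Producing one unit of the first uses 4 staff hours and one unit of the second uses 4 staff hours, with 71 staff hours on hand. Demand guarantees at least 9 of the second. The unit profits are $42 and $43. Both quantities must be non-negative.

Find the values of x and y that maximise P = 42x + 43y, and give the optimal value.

The optimum lies where 3x + 6y = 64 and y = 9.
Solving simultaneously gives x = 10/3, y = 9.

x = 10/3, y = 9, maximum P = 527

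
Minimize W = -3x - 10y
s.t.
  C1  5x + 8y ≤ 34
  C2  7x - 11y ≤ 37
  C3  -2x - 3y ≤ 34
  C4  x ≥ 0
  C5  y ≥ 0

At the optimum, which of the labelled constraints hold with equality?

Vertices and W = -3x - 10y:
  (670/111, 53/111) → W = -2540/111
  (0, 17/4) → W = -85/2
  (37/7, 0) → W = -111/7
  (0, 0) → W = 0

The minimum is at (0, 17/4). Substituting into each constraint, equality holds for C1 and C4; the remaining constraints have slack.

C1 and C4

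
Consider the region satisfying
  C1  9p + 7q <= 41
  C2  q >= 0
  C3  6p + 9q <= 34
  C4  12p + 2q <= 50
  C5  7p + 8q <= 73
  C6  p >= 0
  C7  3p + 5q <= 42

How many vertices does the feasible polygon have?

Pairwise boundary intersections that survive every other constraint:
  (131/39, 20/13)
  (134/33, 7/11)
  (25/6, 0)
  (0, 0)
  (0, 34/9)

5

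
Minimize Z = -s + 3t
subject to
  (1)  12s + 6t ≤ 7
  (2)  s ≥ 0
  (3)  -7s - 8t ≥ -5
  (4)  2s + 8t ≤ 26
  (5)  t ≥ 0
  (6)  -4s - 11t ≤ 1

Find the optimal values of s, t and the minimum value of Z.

Extreme points and Z = -s + 3t:
  (13/27, 11/54) → Z = 7/54
  (7/12, 0) → Z = -7/12
  (0, 5/8) → Z = 15/8
  (0, 0) → Z = 0

The optimum lies where 12s + 6t = 7 and t = 0.
Solving simultaneously gives s = 7/12, t = 0.

s = 7/12, t = 0, minimum Z = -7/12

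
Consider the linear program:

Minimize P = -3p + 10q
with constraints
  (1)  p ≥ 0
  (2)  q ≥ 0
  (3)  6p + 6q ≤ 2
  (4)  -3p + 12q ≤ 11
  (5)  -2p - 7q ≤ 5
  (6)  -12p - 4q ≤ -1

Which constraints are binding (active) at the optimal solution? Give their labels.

Corner points and P = -3p + 10q:
  (0, 1/3) → P = 10/3
  (0, 1/4) → P = 5/2
  (1/3, 0) → P = -1
  (1/12, 0) → P = -1/4

The minimum is at (1/3, 0). Substituting into each constraint, equality holds for (2) and (3); the remaining constraints have slack.

(2) and (3)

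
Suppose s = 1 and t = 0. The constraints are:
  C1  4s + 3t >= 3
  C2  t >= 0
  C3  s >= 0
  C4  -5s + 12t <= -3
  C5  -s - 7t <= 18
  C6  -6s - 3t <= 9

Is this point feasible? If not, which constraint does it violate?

feasible

C1: 4 ≥ 3 ✓
C2: 0 ≥ 0 ✓
C3: 1 ≥ 0 ✓
C4: -5 ≤ -3 ✓
C5: -1 ≤ 18 ✓
C6: -6 ≤ 9 ✓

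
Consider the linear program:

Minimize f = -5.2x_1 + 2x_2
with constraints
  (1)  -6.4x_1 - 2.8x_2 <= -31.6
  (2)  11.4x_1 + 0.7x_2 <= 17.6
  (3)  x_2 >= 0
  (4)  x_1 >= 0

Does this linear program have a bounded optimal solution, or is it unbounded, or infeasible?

Extreme points and f = -5.2x_1 + 2x_2:
  (97/98, 3095/343) → f = 22123/1715
  (0, 79/7) → f = 158/7
  (0, 176/7) → f = 352/7
The feasible region has finitely many vertices and no improving ray; the minimum is 22123/1715 at (97/98, 3095/343).

bounded optimum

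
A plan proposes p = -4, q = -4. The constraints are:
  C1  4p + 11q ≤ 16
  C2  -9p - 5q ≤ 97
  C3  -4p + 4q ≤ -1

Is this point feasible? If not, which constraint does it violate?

Constraint C3: -4p + 4q = 0, which is not ≤ -1. All other constraints are satisfied.

not feasible — violates C3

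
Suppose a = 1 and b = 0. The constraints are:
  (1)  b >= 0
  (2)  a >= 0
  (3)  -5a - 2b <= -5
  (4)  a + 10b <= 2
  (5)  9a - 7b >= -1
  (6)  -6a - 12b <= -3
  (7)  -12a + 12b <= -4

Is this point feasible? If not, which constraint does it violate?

feasible

(1): 0 ≥ 0 ✓
(2): 1 ≥ 0 ✓
(3): -5 ≤ -5 ✓
(4): 1 ≤ 2 ✓
(5): 9 ≥ -1 ✓
(6): -6 ≤ -3 ✓
(7): -12 ≤ -4 ✓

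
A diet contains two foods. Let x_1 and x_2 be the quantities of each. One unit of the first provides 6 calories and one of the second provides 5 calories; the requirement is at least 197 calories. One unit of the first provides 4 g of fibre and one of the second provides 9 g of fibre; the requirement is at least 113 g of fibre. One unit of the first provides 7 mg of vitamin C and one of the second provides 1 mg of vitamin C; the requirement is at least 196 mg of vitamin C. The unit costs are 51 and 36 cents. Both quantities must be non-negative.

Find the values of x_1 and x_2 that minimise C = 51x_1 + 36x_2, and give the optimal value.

The feasible region is unbounded (it extends along (0, 1), (1, 0)), but C strictly increases along every unbounded feasible direction, so there is no improving ray and the minimum is attained at a vertex.

x_1 = 27, x_2 = 7, minimum C = 1629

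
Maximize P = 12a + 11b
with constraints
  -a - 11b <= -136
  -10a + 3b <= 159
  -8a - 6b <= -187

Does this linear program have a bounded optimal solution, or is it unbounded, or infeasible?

unbounded

From the feasible point (1241/82, 901/82), moving in the direction (3, 10) keeps every constraint satisfied while P increases without bound.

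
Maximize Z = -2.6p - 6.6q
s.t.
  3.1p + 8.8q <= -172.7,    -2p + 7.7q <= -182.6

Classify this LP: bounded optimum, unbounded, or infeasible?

unbounded

From the feasible point (2519/377, -8286/377), moving in the direction (-7.7, -2) keeps every constraint satisfied while Z increases without bound.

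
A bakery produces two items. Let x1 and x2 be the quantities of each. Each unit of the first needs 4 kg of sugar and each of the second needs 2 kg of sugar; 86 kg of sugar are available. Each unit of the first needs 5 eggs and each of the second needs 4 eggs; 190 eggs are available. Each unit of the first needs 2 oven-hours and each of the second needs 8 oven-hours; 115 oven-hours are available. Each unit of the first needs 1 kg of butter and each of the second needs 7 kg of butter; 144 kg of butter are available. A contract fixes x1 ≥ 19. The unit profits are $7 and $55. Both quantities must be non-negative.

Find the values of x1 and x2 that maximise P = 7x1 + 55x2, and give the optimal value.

Feasible corners and P = 7x1 + 55x2:
  (43/2, 0) → P = 301/2
  (19, 0) → P = 133
  (19, 5) → P = 408

x1 = 19, x2 = 5, maximum P = 408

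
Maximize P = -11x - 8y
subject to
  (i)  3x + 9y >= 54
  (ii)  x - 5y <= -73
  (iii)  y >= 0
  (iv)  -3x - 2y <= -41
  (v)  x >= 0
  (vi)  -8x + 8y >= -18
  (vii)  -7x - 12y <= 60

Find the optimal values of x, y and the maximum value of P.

Vertices and P = -11x - 8y:
  (59/17, 260/17) → P = -2729/17
  (337/16, 301/16) → P = -6115/16
  (0, 41/2) → P = -164
The feasible region is unbounded (it extends along (0, 1), (1, 1)), but P strictly decreases along every unbounded feasible direction, so there is no improving ray and the maximum is attained at a vertex.

x = 59/17, y = 260/17, maximum P = -2729/17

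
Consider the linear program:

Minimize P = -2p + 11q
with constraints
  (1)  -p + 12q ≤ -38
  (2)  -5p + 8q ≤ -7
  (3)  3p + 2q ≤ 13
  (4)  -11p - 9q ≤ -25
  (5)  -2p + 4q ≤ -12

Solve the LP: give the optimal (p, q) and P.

p = 67/5, q = -68/5, minimum P = -882/5

Feasible corners and P = -2p + 11q:
  (116/19, -101/38) → P = -1575/38
  (214/47, -131/47) → P = -1869/47
  (67/5, -68/5) → P = -882/5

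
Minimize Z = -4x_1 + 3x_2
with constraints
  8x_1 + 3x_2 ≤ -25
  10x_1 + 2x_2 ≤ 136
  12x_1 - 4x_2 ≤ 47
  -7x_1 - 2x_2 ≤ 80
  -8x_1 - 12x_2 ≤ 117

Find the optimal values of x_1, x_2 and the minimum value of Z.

x_1 = 6/11, x_2 = -445/44, minimum Z = -1431/44

Feasible corners and Z = -4x_1 + 3x_2:
  (41/68, -169/17) → Z = -548/17
  (-38, 93) → Z = 431
  (6/11, -445/44) → Z = -1431/44
  (-363/34, -179/68) → Z = 2367/68

The binding constraints are 12x_1 - 4x_2 = 47 and -8x_1 - 12x_2 = 117.
Solving simultaneously gives x_1 = 6/11, x_2 = -445/44.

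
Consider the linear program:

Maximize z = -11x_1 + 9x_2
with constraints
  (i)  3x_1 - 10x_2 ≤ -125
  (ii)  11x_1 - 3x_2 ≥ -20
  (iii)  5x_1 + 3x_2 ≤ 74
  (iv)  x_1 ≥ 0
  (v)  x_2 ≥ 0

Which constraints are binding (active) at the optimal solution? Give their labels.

Corner points and z = -11x_1 + 9x_2:
  (175/101, 1315/101) → z = 9910/101
  (365/59, 847/59) → z = 3608/59
  (27/8, 457/24) → z = 537/4

The maximum is at (27/8, 457/24). Substituting into each constraint, equality holds for (ii) and (iii); the remaining constraints have slack.

(ii) and (iii)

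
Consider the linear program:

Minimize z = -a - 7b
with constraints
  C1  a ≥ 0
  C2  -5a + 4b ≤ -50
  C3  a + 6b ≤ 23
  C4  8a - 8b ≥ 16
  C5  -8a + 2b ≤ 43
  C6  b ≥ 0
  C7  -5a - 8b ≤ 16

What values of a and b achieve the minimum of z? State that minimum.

Corner points and z = -a - 7b:
  (196/17, 65/34) → z = -847/34
  (10, 0) → z = -10
  (23, 0) → z = -23

a = 196/17, b = 65/34, minimum z = -847/34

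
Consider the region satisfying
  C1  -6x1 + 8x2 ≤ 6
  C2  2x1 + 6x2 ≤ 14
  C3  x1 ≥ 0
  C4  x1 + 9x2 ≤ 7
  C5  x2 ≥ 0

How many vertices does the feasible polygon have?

Of the 10 pairwise boundary intersections, those satisfying every inequality are:
  (0, 3/4)
  (1/31, 24/31)
  (7, 0)
  (0, 0)

4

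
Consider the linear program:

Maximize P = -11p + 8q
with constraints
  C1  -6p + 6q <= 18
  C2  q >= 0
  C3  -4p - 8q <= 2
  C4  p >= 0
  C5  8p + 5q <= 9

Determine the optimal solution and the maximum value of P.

Extreme points and P = -11p + 8q:
  (0, 0) → P = 0
  (9/8, 0) → P = -99/8
  (0, 9/5) → P = 72/5

The optimum lies where p = 0 and 8p + 5q = 9.
Solving simultaneously gives p = 0, q = 9/5.

p = 0, q = 9/5, maximum P = 72/5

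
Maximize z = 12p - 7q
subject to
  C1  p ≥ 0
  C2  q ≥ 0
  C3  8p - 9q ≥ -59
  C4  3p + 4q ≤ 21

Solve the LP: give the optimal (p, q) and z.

Extreme points and z = 12p - 7q:
  (0, 0) → z = 0
  (0, 21/4) → z = -147/4
  (7, 0) → z = 84

p = 7, q = 0, maximum z = 84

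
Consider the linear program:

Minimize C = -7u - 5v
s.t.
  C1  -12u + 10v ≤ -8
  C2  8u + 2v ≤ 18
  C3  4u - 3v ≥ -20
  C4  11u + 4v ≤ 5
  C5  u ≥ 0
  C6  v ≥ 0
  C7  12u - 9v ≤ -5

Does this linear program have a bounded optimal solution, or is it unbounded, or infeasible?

infeasible

The boundaries 11u + 4v = 5 and u = 0 meet at (0, 5/4), but that point violates -12u + 10v ≤ -8. Every candidate vertex is excluded by some other constraint, so the feasible region is empty.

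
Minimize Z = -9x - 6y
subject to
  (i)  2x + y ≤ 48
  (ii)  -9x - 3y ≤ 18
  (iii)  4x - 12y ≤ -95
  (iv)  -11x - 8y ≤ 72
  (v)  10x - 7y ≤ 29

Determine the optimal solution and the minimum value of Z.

x = -54, y = 156, minimum Z = -450

Corner points and Z = -9x - 6y:
  (-54, 156) → Z = -450
  (365/24, 211/12) → Z = -1939/8
  (-167/40, 261/40) → Z = -63/40
  (1013/92, 533/46) → Z = -15513/92

The binding constraints are 2x + y = 48 and -9x - 3y = 18.
Solving simultaneously gives x = -54, y = 156.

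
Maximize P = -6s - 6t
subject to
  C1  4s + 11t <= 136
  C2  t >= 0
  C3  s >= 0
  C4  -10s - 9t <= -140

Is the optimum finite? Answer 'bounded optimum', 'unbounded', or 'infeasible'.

Extreme points and P = -6s - 6t:
  (34, 0) → P = -204
  (158/37, 400/37) → P = -3348/37
  (14, 0) → P = -84
The feasible region has finitely many vertices and no improving ray; the maximum is -84 at (14, 0).

bounded optimum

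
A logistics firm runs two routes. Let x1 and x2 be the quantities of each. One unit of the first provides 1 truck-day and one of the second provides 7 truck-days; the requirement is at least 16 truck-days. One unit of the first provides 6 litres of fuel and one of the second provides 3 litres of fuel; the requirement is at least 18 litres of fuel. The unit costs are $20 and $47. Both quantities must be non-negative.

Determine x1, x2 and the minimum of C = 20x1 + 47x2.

Feasible corners and C = 20x1 + 47x2:
  (0, 6) → C = 282
  (16, 0) → C = 320
  (2, 2) → C = 134
The feasible region is unbounded (it extends along (0, 1), (1, 0)), but C strictly increases along every unbounded feasible direction, so there is no improving ray and the minimum is attained at a vertex.

x1 = 2, x2 = 2, minimum C = 134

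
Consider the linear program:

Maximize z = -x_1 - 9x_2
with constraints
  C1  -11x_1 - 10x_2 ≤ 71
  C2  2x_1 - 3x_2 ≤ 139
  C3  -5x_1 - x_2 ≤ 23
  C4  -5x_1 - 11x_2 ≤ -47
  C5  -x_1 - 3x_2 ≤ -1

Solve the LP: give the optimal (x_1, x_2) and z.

x_1 = 140/3, x_2 = -137/9, maximum z = 271/3

Extreme points and z = -x_1 - 9x_2:
  (140/3, -137/9) → z = 271/3
  (-6, 7) → z = -57
  (65/2, -21/2) → z = 62
The feasible region is unbounded (it extends along (3, 2), (-1, 5)), but z strictly decreases along every unbounded feasible direction, so there is no improving ray and the maximum is attained at a vertex.

At the optimal vertex, 2x_1 - 3x_2 = 139 and -x_1 - 3x_2 = -1.
Solving simultaneously gives x_1 = 140/3, x_2 = -137/9.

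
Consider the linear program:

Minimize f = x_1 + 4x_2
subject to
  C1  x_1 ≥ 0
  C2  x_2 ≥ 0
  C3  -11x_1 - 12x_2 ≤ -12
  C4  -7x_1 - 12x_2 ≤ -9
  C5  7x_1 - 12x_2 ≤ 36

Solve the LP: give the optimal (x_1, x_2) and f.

x_1 = 9/7, x_2 = 0, minimum f = 9/7

The feasible region is unbounded (it extends along (0, 1), (12, 7)), but f strictly increases along every unbounded feasible direction, so there is no improving ray and the minimum is attained at a vertex.

The optimum lies where x_2 = 0 and -7x_1 - 12x_2 = -9.
Solving simultaneously gives x_1 = 9/7, x_2 = 0.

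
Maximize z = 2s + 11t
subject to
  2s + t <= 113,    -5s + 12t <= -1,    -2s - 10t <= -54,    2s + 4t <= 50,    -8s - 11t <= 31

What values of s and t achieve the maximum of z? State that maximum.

s = 151/11, t = 62/11, maximum z = 984/11

Extreme points and z = 2s + 11t:
  (329/37, 134/37) → z = 2132/37
  (151/11, 62/11) → z = 984/11
  (71/3, 2/3) → z = 164/3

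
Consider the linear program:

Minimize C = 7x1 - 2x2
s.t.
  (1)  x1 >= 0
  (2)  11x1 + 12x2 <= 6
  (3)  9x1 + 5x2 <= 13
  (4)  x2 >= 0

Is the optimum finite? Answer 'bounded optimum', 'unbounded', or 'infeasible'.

Corner points and C = 7x1 - 2x2:
  (0, 1/2) → C = -1
  (0, 0) → C = 0
  (6/11, 0) → C = 42/11
The feasible region has finitely many vertices and no improving ray; the minimum is -1 at (0, 1/2).

bounded optimum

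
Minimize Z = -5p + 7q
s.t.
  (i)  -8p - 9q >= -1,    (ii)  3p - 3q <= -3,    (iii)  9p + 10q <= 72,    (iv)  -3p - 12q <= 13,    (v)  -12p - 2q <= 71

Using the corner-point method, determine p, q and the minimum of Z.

p = -5/3, q = -2/3, minimum Z = 11/3

Feasible corners and Z = -5p + 7q:
  (-8/17, 9/17) → Z = 103/17
  (-641/92, 145/23) → Z = 7265/92
  (-5/3, -2/3) → Z = 11/3
  (-413/69, 19/46) → Z = 4529/138

The binding constraints are 3p - 3q = -3 and -3p - 12q = 13.
Solving simultaneously gives p = -5/3, q = -2/3.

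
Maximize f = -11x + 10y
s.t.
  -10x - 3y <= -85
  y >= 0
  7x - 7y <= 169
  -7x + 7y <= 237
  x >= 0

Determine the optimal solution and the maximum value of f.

Feasible corners and f = -11x + 10y:
  (17/2, 0) → f = -187/2
  (0, 85/3) → f = 850/3
  (169/7, 0) → f = -1859/7
  (0, 237/7) → f = 2370/7
The feasible region is unbounded (it extends along (1, 1)), but f strictly decreases along every unbounded feasible direction, so there is no improving ray and the maximum is attained at a vertex.

The binding constraints are -7x + 7y = 237 and x = 0.
Solving simultaneously gives x = 0, y = 237/7.

x = 0, y = 237/7, maximum f = 2370/7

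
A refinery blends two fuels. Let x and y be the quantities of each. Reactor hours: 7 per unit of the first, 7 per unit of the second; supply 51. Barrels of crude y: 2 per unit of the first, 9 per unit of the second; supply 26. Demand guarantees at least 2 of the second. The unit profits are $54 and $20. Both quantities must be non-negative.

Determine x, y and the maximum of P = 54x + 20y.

Corner points and P = 54x + 20y:
  (0, 26/9) → P = 520/9
  (0, 2) → P = 40
  (4, 2) → P = 256

x = 4, y = 2, maximum P = 256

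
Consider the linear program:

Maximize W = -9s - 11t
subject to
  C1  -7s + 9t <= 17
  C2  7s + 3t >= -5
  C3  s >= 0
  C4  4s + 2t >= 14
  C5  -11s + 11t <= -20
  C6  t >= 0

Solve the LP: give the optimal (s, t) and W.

Vertices and W = -9s - 11t:
  (367/22, 327/22) → W = -3450/11
  (97/33, 37/33) → W = -1280/33
  (7/2, 0) → W = -63/2
The feasible region is unbounded (it extends along (1, 0), (9, 7)), but W strictly decreases along every unbounded feasible direction, so there is no improving ray and the maximum is attained at a vertex.

s = 7/2, t = 0, maximum W = -63/2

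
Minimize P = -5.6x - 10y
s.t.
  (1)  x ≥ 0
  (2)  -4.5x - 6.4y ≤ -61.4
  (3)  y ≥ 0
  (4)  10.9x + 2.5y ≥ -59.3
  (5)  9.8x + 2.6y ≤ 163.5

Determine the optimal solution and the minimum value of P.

x = 0, y = 1635/26, minimum P = -8175/13

Extreme points and P = -5.6x - 10y:
  (0, 307/32) → P = -1535/16
  (0, 1635/26) → P = -8175/13
  (614/45, 0) → P = -17192/225
  (1635/98, 0) → P = -654/7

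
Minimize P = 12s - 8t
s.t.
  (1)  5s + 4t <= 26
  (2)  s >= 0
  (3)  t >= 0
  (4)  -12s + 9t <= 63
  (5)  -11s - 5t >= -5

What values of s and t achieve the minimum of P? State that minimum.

s = 0, t = 1, minimum P = -8

Extreme points and P = 12s - 8t:
  (0, 0) → P = 0
  (0, 1) → P = -8
  (5/11, 0) → P = 60/11

At the optimal vertex, s = 0 and -11s - 5t = -5.
Solving simultaneously gives s = 0, t = 1.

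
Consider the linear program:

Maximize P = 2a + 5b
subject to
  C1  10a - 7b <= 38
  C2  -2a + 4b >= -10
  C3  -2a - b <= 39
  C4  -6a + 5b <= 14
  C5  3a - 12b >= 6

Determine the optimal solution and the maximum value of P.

a = 46/11, b = 6/11, maximum P = 122/11

Feasible corners and P = 2a + 5b:
  (41/13, -12/13) → P = 22/13
  (46/11, 6/11) → P = 122/11
  (-53/7, -44/7) → P = -326/7
  (-66/19, -26/19) → P = -262/19

At the optimal vertex, 10a - 7b = 38 and 3a - 12b = 6.
Solving simultaneously gives a = 46/11, b = 6/11.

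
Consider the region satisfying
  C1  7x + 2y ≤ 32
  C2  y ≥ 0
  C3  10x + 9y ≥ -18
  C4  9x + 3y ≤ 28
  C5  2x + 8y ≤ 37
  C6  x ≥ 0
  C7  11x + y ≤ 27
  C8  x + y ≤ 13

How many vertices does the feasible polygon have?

5

The feasible vertices (each the meet of two boundaries and inside every other half-plane) are:
  (0, 0)
  (27/11, 0)
  (113/66, 277/66)
  (53/24, 65/24)
  (0, 37/8)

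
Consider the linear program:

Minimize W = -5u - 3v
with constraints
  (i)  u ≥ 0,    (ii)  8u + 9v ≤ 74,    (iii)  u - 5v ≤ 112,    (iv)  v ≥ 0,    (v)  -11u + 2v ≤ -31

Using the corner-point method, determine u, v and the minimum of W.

Extreme points and W = -5u - 3v:
  (37/4, 0) → W = -185/4
  (427/115, 566/115) → W = -3833/115
  (31/11, 0) → W = -155/11

The binding constraints are 8u + 9v = 74 and v = 0.
Solving simultaneously gives u = 37/4, v = 0.

u = 37/4, v = 0, minimum W = -185/4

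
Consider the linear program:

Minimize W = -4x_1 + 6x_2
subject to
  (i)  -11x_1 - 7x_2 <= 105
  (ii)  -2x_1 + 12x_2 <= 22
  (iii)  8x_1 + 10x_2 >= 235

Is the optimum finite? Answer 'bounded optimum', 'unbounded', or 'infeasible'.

From the feasible point (650/29, 323/58), moving in the direction (10, -8) keeps every constraint satisfied while W decreases without bound.

unbounded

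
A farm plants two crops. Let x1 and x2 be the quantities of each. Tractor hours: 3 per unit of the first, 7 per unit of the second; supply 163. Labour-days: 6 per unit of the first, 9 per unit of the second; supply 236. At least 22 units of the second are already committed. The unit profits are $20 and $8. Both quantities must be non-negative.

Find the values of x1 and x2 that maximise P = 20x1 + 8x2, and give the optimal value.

Vertices and P = 20x1 + 8x2:
  (0, 163/7) → P = 1304/7
  (0, 22) → P = 176
  (3, 22) → P = 236

At the optimal vertex, 3x1 + 7x2 = 163 and x2 = 22.
Solving simultaneously gives x1 = 3, x2 = 22.

x1 = 3, x2 = 22, maximum P = 236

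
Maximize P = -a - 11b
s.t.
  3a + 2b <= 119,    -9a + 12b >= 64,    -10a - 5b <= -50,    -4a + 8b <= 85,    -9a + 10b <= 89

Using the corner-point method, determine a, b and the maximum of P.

Feasible corners and P = -a - 11b:
  (56/33, 218/33) → P = -818/11
  (127/6, 509/24) → P = -6107/24
  (11/29, 268/29) → P = -2959/29
  (69/16, 409/32) → P = -4637/32

a = 56/33, b = 218/33, maximum P = -818/11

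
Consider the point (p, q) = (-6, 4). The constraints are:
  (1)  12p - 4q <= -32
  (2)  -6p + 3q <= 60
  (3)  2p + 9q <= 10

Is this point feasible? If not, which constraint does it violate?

Constraint (3): 2p + 9q = 24, which is not ≤ 10. All other constraints are satisfied.

not feasible — violates (3)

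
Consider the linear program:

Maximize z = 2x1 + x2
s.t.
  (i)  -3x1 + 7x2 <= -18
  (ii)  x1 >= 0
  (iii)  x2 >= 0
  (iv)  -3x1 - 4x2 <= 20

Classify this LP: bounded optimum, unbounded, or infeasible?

unbounded

From the feasible point (6, 0), moving in the direction (7, 3) keeps every constraint satisfied while z increases without bound.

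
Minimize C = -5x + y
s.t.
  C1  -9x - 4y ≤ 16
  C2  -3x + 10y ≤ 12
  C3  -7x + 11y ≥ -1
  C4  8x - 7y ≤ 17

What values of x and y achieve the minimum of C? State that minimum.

Extreme points and C = -5x + y:
  (-104/51, 10/17) → C = 550/51
  (-172/127, -121/127) → C = 739/127
  (142/37, 87/37) → C = -623/37

x = 142/37, y = 87/37, minimum C = -623/37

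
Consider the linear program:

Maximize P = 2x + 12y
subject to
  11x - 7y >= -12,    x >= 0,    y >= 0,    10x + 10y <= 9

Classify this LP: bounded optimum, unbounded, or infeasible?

Vertices and P = 2x + 12y:
  (0, 0) → P = 0
  (0, 9/10) → P = 54/5
  (9/10, 0) → P = 9/5
The feasible region has finitely many vertices and no improving ray; the maximum is 54/5 at (0, 9/10).

bounded optimum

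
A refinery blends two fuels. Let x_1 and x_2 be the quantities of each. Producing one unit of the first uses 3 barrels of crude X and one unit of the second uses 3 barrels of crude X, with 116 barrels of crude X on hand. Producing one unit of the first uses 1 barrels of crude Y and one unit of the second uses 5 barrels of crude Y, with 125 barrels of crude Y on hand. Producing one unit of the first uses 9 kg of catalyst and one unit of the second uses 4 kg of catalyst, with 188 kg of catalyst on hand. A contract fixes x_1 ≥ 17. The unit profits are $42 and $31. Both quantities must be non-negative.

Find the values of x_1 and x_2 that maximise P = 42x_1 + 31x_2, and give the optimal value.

Vertices and P = 42x_1 + 31x_2:
  (188/9, 0) → P = 2632/3
  (17, 0) → P = 714
  (17, 35/4) → P = 3941/4

The binding constraints are 9x_1 + 4x_2 = 188 and x_1 = 17.
Solving simultaneously gives x_1 = 17, x_2 = 35/4.

x_1 = 17, x_2 = 35/4, maximum P = 3941/4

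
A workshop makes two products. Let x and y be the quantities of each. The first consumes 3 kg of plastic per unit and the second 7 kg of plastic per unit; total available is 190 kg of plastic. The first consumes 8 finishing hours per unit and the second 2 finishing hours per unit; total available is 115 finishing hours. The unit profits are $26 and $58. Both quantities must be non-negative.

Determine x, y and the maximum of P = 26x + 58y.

x = 17/2, y = 47/2, maximum P = 1584

The optimum lies where 3x + 7y = 190 and 8x + 2y = 115.
Solving simultaneously gives x = 17/2, y = 47/2.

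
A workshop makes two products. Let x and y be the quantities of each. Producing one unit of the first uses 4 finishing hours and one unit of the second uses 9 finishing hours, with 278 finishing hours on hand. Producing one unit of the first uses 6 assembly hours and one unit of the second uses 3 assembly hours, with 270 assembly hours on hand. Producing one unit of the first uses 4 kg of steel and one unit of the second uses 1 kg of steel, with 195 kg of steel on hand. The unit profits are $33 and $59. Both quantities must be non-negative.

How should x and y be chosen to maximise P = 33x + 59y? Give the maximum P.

Vertices and P = 33x + 59y:
  (0, 0) → P = 0
  (0, 278/9) → P = 16402/9
  (45, 0) → P = 1485
  (38, 14) → P = 2080

The optimum lies where 4x + 9y = 278 and 6x + 3y = 270.
Solving simultaneously gives x = 38, y = 14.

x = 38, y = 14, maximum P = 2080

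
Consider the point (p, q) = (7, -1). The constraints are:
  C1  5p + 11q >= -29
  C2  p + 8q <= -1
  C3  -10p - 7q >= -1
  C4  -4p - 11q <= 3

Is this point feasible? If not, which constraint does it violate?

not feasible — violates C3

Constraint C3: -10p - 7q = -63, which is not ≥ -1. All other constraints are satisfied.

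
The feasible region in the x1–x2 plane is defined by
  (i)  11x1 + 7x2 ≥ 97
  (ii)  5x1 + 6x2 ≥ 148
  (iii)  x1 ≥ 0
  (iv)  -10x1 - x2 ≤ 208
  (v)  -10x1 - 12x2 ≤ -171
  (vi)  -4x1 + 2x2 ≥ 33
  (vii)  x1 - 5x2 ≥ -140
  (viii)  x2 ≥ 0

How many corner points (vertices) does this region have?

4

Pairwise boundary intersections that survive every other constraint:
  (0, 74/3)
  (49/17, 757/34)
  (0, 28)
  (115/18, 527/18)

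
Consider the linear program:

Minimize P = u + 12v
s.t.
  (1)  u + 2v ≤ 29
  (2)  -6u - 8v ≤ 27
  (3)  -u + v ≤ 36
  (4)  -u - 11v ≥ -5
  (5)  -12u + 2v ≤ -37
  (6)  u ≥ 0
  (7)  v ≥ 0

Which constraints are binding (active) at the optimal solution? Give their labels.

(5) and (7)

Feasible corners and P = u + 12v:
  (417/134, 23/134) → P = 693/134
  (5, 0) → P = 5
  (37/12, 0) → P = 37/12

The minimum is at (37/12, 0). Substituting into each constraint, equality holds for (5) and (7); the remaining constraints have slack.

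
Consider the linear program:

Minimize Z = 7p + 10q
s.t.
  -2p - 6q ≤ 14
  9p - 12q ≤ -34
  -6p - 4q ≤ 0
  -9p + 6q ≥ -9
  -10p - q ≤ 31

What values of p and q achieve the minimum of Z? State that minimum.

p = -34/27, q = 17/9, minimum Z = 272/27

Extreme points and Z = 7p + 10q:
  (-34/27, 17/9) → Z = 272/27
  (52/9, 43/6) → Z = 1009/9
  (-62/17, 93/17) → Z = 496/17
The feasible region is unbounded (it extends along (-1, 10), (2, 3)), but Z strictly increases along every unbounded feasible direction, so there is no improving ray and the minimum is attained at a vertex.

The binding constraints are 9p - 12q = -34 and -6p - 4q = 0.
Solving simultaneously gives p = -34/27, q = 17/9.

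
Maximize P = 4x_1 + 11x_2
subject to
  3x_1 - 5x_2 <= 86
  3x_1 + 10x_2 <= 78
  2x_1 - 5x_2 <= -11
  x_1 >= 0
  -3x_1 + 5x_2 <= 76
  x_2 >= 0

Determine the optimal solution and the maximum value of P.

Extreme points and P = 4x_1 + 11x_2:
  (8, 27/5) → P = 457/5
  (0, 39/5) → P = 429/5
  (0, 11/5) → P = 121/5

The binding constraints are 3x_1 + 10x_2 = 78 and 2x_1 - 5x_2 = -11.
Solving simultaneously gives x_1 = 8, x_2 = 27/5.

x_1 = 8, x_2 = 27/5, maximum P = 457/5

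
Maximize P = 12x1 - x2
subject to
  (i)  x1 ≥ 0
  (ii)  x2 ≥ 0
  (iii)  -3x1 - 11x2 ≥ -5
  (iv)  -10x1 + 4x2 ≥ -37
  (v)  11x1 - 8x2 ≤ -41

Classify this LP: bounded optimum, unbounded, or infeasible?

infeasible

The boundaries x1 = 0 and x2 = 0 meet at (0, 0), but that point violates 11x1 - 8x2 ≤ -41. Every candidate vertex is excluded by some other constraint, so the feasible region is empty.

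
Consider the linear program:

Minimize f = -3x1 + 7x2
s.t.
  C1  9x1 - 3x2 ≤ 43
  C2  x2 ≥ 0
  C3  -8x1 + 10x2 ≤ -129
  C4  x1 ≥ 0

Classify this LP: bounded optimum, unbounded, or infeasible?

The boundaries 9x1 - 3x2 = 43 and x2 = 0 meet at (43/9, 0), but that point violates -8x1 + 10x2 ≤ -129. Every candidate vertex is excluded by some other constraint, so the feasible region is empty.

infeasible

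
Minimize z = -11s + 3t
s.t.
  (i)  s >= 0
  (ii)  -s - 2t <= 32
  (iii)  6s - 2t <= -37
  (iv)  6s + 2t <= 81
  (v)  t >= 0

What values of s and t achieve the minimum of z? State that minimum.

At the optimal vertex, 6s - 2t = -37 and 6s + 2t = 81.
Solving simultaneously gives s = 11/3, t = 59/2.

s = 11/3, t = 59/2, minimum z = 289/6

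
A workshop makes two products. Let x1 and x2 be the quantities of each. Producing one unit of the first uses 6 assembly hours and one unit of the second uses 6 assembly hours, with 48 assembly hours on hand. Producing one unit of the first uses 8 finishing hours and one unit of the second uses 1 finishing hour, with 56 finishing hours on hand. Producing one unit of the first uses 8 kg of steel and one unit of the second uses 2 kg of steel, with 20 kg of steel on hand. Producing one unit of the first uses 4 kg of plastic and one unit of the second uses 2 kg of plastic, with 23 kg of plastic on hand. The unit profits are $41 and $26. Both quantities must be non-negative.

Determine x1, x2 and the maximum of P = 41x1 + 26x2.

x1 = 2/3, x2 = 22/3, maximum P = 218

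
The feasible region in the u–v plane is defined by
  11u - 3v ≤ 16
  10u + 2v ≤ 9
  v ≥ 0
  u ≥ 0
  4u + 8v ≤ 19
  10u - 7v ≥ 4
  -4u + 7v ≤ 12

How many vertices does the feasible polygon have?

Of the 21 pairwise boundary intersections, those satisfying every inequality are:
  (9/10, 0)
  (71/90, 5/9)
  (2/5, 0)

3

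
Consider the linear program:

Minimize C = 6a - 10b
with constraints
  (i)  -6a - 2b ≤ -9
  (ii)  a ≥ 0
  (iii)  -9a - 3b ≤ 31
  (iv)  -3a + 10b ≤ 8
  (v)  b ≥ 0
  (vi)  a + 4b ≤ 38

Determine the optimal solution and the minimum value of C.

Vertices and C = 6a - 10b:
  (37/33, 25/22) → C = -51/11
  (3/2, 0) → C = 9
  (174/11, 61/11) → C = 434/11
  (38, 0) → C = 228

At the optimal vertex, -6a - 2b = -9 and -3a + 10b = 8.
Solving simultaneously gives a = 37/33, b = 25/22.

a = 37/33, b = 25/22, minimum C = -51/11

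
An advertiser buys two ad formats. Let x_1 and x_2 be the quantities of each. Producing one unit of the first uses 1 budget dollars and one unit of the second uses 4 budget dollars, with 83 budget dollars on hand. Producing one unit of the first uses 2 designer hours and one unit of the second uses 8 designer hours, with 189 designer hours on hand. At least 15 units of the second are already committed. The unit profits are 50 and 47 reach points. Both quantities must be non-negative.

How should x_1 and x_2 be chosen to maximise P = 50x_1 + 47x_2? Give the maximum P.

x_1 = 23, x_2 = 15, maximum P = 1855

Feasible corners and P = 50x_1 + 47x_2:
  (0, 83/4) → P = 3901/4
  (0, 15) → P = 705
  (23, 15) → P = 1855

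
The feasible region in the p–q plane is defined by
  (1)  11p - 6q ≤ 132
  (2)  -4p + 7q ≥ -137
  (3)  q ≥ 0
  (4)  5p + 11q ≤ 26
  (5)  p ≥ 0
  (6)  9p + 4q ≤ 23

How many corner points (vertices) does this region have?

Of the 15 pairwise boundary intersections, those satisfying every inequality are:
  (0, 0)
  (23/9, 0)
  (0, 26/11)
  (149/79, 119/79)

4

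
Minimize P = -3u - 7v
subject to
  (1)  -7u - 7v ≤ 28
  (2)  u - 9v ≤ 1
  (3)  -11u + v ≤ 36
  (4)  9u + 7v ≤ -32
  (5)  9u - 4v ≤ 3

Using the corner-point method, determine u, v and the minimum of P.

Feasible corners and P = -3u - 7v:
  (-325/98, -47/98) → P = 652/49
  (-281/88, -41/88) → P = 565/44
  (-142/43, -14/43) → P = 524/43

The binding constraints are -11u + v = 36 and 9u + 7v = -32.
Solving simultaneously gives u = -142/43, v = -14/43.

u = -142/43, v = -14/43, minimum P = 524/43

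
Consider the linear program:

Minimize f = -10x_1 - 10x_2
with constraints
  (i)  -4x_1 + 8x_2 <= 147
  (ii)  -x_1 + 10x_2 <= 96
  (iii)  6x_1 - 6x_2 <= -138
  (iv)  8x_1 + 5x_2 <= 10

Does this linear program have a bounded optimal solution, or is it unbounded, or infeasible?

Feasible corners and f = -10x_1 - 10x_2:
  (-351/16, 237/32) → f = 2325/16
  (-134/9, 73/9) → f = 610/9
The feasible region has finitely many vertices and no improving ray; the minimum is 610/9 at (-134/9, 73/9).

bounded optimum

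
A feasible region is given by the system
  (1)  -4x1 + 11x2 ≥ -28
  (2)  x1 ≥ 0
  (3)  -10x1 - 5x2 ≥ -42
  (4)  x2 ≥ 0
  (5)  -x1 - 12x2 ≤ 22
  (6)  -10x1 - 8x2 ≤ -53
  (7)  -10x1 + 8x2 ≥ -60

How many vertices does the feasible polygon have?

The feasible vertices (each the meet of two boundaries and inside every other half-plane) are:
  (0, 42/5)
  (0, 53/8)
  (71/30, 11/3)

3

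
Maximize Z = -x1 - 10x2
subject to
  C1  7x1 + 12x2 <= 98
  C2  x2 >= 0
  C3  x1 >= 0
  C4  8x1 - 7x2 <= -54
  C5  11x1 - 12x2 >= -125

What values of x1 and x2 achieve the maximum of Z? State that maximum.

Extreme points and Z = -x1 - 10x2:
  (0, 49/6) → Z = -245/3
  (38/145, 1162/145) → Z = -402/5
  (0, 54/7) → Z = -540/7

At the optimal vertex, x1 = 0 and 8x1 - 7x2 = -54.
Solving simultaneously gives x1 = 0, x2 = 54/7.

x1 = 0, x2 = 54/7, maximum Z = -540/7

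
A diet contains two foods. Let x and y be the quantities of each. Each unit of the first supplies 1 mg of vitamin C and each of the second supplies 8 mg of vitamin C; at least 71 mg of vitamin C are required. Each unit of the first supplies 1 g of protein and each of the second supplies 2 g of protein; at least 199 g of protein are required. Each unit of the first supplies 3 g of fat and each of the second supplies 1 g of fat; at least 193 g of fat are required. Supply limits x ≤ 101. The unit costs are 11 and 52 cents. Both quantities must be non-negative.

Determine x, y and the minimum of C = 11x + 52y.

x = 101, y = 49, minimum C = 3659

Corner points and C = 11x + 52y:
  (0, 193) → C = 10036
  (187/5, 404/5) → C = 4613
  (101, 49) → C = 3659
The feasible region is unbounded (it extends along (0, 1)), but C strictly increases along every unbounded feasible direction, so there is no improving ray and the minimum is attained at a vertex.

At the optimal vertex, x + 2y = 199 and x = 101.
Solving simultaneously gives x = 101, y = 49.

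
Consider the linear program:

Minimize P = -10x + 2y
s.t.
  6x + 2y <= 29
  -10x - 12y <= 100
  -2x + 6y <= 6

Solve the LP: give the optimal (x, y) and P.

x = 137/13, y = -445/26, minimum P = -1815/13

Feasible corners and P = -10x + 2y:
  (137/13, -445/26) → P = -1815/13
  (81/20, 47/20) → P = -179/5
  (-8, -5/3) → P = 230/3

At the optimal vertex, 6x + 2y = 29 and -10x - 12y = 100.
Solving simultaneously gives x = 137/13, y = -445/26.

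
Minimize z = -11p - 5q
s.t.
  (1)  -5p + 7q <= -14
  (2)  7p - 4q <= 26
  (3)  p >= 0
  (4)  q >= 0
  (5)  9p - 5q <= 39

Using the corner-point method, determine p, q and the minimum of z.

Corner points and z = -11p - 5q:
  (126/29, 32/29) → z = -1546/29
  (14/5, 0) → z = -154/5
  (26/7, 0) → z = -286/7

At the optimal vertex, -5p + 7q = -14 and 7p - 4q = 26.
Solving simultaneously gives p = 126/29, q = 32/29.

p = 126/29, q = 32/29, minimum z = -1546/29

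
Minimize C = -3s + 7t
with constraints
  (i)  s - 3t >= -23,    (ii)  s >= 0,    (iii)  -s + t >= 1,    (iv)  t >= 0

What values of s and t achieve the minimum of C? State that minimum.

s = 0, t = 1, minimum C = 7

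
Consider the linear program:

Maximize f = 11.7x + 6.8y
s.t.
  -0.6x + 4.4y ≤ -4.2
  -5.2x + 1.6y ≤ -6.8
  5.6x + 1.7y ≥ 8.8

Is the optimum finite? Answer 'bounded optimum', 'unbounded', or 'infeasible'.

unbounded

From the feasible point (2293/1283, -912/1283), moving in the direction (4.4, 0.6) keeps every constraint satisfied while f increases without bound.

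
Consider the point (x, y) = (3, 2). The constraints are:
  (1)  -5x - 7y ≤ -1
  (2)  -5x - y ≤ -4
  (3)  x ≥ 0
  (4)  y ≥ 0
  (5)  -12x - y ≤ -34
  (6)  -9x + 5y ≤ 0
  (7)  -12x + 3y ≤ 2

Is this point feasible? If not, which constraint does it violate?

(1): -29 ≤ -1 ✓
(2): -17 ≤ -4 ✓
(3): 3 ≥ 0 ✓
(4): 2 ≥ 0 ✓
(5): -38 ≤ -34 ✓
(6): -17 ≤ 0 ✓
(7): -30 ≤ 2 ✓

feasible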